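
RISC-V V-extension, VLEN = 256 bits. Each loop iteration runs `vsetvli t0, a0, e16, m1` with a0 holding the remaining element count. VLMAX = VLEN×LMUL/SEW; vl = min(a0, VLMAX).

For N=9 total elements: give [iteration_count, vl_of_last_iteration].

[iterations, last_vl] = [1, 9]

VLMAX = VLEN×LMUL/SEW = 256×1/16 = 16
iterations = ceil(9/16) = 1; final-pass vl = 9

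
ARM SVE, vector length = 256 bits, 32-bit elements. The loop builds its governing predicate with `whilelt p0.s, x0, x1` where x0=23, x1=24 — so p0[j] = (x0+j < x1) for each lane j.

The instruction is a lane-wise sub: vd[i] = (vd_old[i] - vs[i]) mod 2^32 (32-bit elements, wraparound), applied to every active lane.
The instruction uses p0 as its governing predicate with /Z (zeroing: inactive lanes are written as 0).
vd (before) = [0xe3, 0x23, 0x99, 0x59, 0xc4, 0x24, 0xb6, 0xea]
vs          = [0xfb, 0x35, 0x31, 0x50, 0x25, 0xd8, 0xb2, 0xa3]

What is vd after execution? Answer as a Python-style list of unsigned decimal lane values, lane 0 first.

256-bit reg / 32-bit elem → 8 lanes
active while 23+j < 24, i.e. j ∈ [0,1) capped at 8 ⇒ 1
vd[0] sub(0xe3,0xfb) -> 0xffffffe8
vd[1] tail/zero -> 0x00
vd[2] tail/zero -> 0x00
vd[3] tail/zero -> 0x00
vd[4] tail/zero -> 0x00
vd[5] tail/zero -> 0x00
vd[6] tail/zero -> 0x00
vd[7] tail/zero -> 0x00

vd = [4294967272, 0, 0, 0, 0, 0, 0, 0]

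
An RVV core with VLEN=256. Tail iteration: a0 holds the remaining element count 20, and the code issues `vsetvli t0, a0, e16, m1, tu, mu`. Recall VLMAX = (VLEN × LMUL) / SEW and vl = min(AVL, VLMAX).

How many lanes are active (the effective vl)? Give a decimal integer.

vl = 16

VLMAX = VLEN×LMUL/SEW = 256×1/16 = 16
vl ← min(20, 16) = 16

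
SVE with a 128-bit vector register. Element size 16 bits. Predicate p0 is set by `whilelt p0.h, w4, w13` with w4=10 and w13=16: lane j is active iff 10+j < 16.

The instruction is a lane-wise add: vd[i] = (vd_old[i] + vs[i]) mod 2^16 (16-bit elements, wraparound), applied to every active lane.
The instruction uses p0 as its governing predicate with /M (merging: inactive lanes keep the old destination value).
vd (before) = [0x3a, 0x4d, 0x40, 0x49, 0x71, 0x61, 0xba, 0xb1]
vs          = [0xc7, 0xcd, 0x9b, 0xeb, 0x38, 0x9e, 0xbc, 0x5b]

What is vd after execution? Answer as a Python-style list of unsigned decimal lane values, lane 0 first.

vd = [257, 282, 219, 308, 169, 255, 186, 177]

128-bit reg / 16-bit elem → 8 lanes
active while 10+j < 16, i.e. j ∈ [0,6) capped at 8 ⇒ 6
  i=0: add(0x3a,0xc7) → 257
  i=1: add(0x4d,0xcd) → 282
  i=2: add(0x40,0x9b) → 219
  i=3: add(0x49,0xeb) → 308
  i=4: add(0x71,0x38) → 169
  i=5: add(0x61,0x9e) → 255
  i=6: tail/keep → 186
  i=7: tail/keep → 177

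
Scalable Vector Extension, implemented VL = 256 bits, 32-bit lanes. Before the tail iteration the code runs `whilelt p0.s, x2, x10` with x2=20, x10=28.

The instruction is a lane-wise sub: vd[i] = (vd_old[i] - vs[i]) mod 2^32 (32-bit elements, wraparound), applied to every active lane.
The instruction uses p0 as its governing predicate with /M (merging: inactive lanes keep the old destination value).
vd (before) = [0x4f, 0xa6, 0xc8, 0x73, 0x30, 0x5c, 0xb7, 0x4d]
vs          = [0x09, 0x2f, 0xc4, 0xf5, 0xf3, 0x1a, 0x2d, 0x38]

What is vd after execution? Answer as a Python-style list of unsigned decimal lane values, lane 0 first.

vd = [70, 119, 4, 4294967166, 4294967101, 66, 138, 21]

256-bit reg / 32-bit elem → 8 lanes
active while 20+j < 28, i.e. j ∈ [0,8) capped at 8 ⇒ 8
lane  0: sub(0x4f,0x09) ⇒ 0x46
lane  1: sub(0xa6,0x2f) ⇒ 0x77
lane  2: sub(0xc8,0xc4) ⇒ 0x04
lane  3: sub(0x73,0xf5) ⇒ 0xffffff7e
lane  4: sub(0x30,0xf3) ⇒ 0xffffff3d
lane  5: sub(0x5c,0x1a) ⇒ 0x42
lane  6: sub(0xb7,0x2d) ⇒ 0x8a
lane  7: sub(0x4d,0x38) ⇒ 0x15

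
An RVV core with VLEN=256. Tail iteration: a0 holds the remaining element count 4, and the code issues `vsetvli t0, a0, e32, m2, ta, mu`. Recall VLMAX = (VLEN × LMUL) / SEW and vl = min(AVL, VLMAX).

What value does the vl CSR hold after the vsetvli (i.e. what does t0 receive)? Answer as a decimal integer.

vl = 4

lanes per group: 256·2/32 = 16
vl = min(AVL, VLMAX) = min(4, 16) = 4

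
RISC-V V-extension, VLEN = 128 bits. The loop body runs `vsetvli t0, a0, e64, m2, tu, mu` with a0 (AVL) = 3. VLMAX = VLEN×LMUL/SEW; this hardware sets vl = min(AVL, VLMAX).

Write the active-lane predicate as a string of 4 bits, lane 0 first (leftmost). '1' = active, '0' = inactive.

predicate = 1110

VLMAX = (128 × 2) / 64 = 4 lanes
vl ← min(3, 4) = 3
bits (lane 0 leftmost): 1110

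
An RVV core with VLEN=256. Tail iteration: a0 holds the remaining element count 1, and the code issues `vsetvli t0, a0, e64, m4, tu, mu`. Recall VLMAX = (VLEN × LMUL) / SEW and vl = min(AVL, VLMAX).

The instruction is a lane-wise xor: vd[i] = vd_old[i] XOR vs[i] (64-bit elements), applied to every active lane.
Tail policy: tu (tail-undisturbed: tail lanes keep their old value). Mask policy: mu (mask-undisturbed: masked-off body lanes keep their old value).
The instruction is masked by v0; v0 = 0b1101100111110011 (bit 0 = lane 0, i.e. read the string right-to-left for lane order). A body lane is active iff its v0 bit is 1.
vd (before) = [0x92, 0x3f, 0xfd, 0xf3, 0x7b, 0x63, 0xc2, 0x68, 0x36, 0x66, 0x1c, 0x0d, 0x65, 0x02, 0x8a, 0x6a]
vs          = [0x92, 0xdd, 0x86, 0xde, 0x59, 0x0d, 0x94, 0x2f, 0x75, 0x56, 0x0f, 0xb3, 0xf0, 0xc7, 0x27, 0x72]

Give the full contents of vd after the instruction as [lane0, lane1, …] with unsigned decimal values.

vd = [0, 63, 253, 243, 123, 99, 194, 104, 54, 102, 28, 13, 101, 2, 138, 106]

VLMAX = (256 × 4) / 64 = 16 lanes
AVL=1 ≤ VLMAX=16, so vl = 1
lane  0: xor(0x92,0x92) ⇒ 0x00
lane  1: tail/keep ⇒ 0x3f
lane  2: tail/keep ⇒ 0xfd
lane  3: tail/keep ⇒ 0xf3
lane  4: tail/keep ⇒ 0x7b
lane  5: tail/keep ⇒ 0x63
lane  6: tail/keep ⇒ 0xc2
lane  7: tail/keep ⇒ 0x68
lane  8: tail/keep ⇒ 0x36
lane  9: tail/keep ⇒ 0x66
lane 10: tail/keep ⇒ 0x1c
lane 11: tail/keep ⇒ 0x0d
lane 12: tail/keep ⇒ 0x65
lane 13: tail/keep ⇒ 0x02
lane 14: tail/keep ⇒ 0x8a
lane 15: tail/keep ⇒ 0x6a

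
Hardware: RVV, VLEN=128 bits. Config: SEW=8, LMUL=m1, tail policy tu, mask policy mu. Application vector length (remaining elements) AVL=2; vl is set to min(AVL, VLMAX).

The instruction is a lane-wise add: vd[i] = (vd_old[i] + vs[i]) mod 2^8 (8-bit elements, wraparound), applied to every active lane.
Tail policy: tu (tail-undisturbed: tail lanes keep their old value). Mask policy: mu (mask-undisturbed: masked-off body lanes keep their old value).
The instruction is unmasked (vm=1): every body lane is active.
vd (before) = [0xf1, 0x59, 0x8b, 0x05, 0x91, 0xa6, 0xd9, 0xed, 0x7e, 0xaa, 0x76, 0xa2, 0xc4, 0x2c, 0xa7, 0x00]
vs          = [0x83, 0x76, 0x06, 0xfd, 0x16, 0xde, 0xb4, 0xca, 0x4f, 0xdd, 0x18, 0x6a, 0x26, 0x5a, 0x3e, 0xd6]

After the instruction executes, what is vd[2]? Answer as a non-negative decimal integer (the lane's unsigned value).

VLMAX = (128 × 1) / 8 = 16 lanes
AVL=2 ≤ VLMAX=16, so vl = 2
[0] add(0xf1,0x83) = 0x74
[1] add(0x59,0x76) = 0xcf
[2] tail/keep = 0x8b
[3] tail/keep = 0x05
[4] tail/keep = 0x91
[5] tail/keep = 0xa6
[6] tail/keep = 0xd9
[7] tail/keep = 0xed
[8] tail/keep = 0x7e
[9] tail/keep = 0xaa
[10] tail/keep = 0x76
[11] tail/keep = 0xa2
[12] tail/keep = 0xc4
[13] tail/keep = 0x2c
[14] tail/keep = 0xa7
[15] tail/keep = 0x00

vd[2] = 139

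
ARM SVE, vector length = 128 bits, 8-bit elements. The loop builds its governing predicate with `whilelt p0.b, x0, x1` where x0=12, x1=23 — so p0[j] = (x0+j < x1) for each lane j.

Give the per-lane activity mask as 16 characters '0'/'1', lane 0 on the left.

lane count: 128 div 8 = 16
p0[j] = (12+j < 23); true for j=0..10 → 11 lanes set
bits (lane 0 leftmost): 1111111111100000

predicate = 1111111111100000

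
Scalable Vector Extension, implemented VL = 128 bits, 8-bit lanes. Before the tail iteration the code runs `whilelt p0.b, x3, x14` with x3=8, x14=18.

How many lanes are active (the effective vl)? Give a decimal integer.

vl = 10

register lanes = 128/8 = 16
active while 8+j < 18, i.e. j ∈ [0,10) capped at 16 ⇒ 10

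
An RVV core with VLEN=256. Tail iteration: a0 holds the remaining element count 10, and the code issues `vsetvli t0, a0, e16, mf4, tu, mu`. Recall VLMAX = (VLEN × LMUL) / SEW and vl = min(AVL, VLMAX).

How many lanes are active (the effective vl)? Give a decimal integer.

VLMAX = VLEN×LMUL/SEW = 256×1/4/16 = 4
vl = min(AVL, VLMAX) = min(10, 4) = 4

vl = 4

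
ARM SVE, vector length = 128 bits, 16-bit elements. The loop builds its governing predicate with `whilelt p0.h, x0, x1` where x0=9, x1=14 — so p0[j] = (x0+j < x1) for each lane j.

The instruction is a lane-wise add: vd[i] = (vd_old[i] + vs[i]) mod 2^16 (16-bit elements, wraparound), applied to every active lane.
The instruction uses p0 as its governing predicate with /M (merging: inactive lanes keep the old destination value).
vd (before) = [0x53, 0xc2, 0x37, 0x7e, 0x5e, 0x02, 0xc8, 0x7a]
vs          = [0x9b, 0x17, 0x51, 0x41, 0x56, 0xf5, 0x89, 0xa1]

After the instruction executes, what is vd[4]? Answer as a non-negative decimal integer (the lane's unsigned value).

vd[4] = 180

register lanes = 128/16 = 8
p0[j] = (9+j < 14); true for j=0..4 → 5 lanes set
[0] add(0x53,0x9b) = 0xee
[1] add(0xc2,0x17) = 0xd9
[2] add(0x37,0x51) = 0x88
[3] add(0x7e,0x41) = 0xbf
[4] add(0x5e,0x56) = 0xb4
[5] tail/keep = 0x02
[6] tail/keep = 0xc8
[7] tail/keep = 0x7a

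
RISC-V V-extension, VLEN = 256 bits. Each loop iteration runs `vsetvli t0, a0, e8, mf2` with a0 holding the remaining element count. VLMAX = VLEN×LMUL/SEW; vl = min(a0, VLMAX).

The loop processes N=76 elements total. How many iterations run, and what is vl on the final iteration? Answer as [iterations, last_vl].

lanes per group: 256·1/2/8 = 16
76 elements at 16/iter → 5 passes, remainder 12 on the last

[iterations, last_vl] = [5, 12]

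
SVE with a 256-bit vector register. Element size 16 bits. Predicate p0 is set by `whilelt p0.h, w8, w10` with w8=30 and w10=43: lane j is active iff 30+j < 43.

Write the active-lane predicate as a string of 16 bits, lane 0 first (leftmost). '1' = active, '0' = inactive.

register lanes = 256/16 = 16
whilelt: lane j active iff 30+j < 43 → j < 13 → 13 active
bits (lane 0 leftmost): 1111111111111000

predicate = 1111111111111000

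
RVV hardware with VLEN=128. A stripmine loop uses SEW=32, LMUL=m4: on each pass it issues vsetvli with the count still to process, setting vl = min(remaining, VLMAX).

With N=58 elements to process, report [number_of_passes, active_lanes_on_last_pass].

[iterations, last_vl] = [4, 10]

lanes per group: 128·4/32 = 16
N=58: ⌈58/16⌉ = 4 iters; last vl = 58 − 3×16 = 10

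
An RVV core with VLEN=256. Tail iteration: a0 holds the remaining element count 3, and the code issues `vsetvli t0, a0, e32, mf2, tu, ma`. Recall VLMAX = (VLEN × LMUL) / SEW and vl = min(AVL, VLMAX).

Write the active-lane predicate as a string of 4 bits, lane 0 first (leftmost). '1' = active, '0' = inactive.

predicate = 1110

lanes per group: 256·1/2/32 = 4
AVL=3 ≤ VLMAX=4, so vl = 3
bits (lane 0 leftmost): 1110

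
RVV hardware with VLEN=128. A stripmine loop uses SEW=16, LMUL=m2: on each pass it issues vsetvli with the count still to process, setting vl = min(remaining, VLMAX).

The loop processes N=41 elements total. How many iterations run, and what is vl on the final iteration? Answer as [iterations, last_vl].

[iterations, last_vl] = [3, 9]

VLMAX = VLEN×LMUL/SEW = 128×2/16 = 16
N=41: ⌈41/16⌉ = 3 iters; last vl = 41 − 2×16 = 9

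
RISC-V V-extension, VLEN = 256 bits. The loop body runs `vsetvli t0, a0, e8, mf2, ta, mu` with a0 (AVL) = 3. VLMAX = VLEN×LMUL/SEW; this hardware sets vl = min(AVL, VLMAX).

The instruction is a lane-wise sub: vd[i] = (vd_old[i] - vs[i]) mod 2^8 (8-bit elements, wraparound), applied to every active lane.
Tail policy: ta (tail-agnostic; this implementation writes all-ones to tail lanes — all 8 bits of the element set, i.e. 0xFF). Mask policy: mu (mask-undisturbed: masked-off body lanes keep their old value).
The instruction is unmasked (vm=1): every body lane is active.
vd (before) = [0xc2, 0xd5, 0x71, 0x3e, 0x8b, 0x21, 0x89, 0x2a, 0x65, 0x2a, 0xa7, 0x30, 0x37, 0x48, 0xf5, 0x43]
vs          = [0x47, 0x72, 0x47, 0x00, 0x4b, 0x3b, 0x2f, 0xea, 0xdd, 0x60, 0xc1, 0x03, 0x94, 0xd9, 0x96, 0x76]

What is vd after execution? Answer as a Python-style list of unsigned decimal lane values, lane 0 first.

vd = [123, 99, 42, 255, 255, 255, 255, 255, 255, 255, 255, 255, 255, 255, 255, 255]

VLMAX = VLEN×LMUL/SEW = 256×1/2/8 = 16
vl = min(AVL, VLMAX) = min(3, 16) = 3
[0] sub(0xc2,0x47) = 0x7b
[1] sub(0xd5,0x72) = 0x63
[2] sub(0x71,0x47) = 0x2a
[3] tail/ones = 0xff
[4] tail/ones = 0xff
[5] tail/ones = 0xff
[6] tail/ones = 0xff
[7] tail/ones = 0xff
[8] tail/ones = 0xff
[9] tail/ones = 0xff
[10] tail/ones = 0xff
[11] tail/ones = 0xff
[12] tail/ones = 0xff
[13] tail/ones = 0xff
[14] tail/ones = 0xff
[15] tail/ones = 0xff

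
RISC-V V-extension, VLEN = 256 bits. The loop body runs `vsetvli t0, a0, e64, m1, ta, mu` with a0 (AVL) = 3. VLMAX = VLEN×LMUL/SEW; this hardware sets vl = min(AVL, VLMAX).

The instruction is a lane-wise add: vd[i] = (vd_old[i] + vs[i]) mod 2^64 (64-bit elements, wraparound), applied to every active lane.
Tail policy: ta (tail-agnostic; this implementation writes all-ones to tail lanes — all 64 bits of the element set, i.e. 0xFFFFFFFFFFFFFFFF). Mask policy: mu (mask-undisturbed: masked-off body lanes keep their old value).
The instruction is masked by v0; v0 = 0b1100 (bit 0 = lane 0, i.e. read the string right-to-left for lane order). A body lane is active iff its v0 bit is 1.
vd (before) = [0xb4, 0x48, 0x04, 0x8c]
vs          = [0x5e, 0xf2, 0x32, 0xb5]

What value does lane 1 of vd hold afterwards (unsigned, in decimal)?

VLMAX = VLEN×LMUL/SEW = 256×1/64 = 4
vl ← min(3, 4) = 3
vd[0] mask-off/keep -> 0xb4
vd[1] mask-off/keep -> 0x48
vd[2] add(0x04,0x32) -> 0x36
vd[3] tail/ones -> 0xffffffffffffffff

vd[1] = 72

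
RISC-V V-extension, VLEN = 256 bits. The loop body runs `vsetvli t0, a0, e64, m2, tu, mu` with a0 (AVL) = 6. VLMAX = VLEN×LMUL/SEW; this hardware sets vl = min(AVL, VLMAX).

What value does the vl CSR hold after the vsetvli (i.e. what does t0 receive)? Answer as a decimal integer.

vl = 6

VLMAX = (256 × 2) / 64 = 8 lanes
vl = min(AVL, VLMAX) = min(6, 8) = 6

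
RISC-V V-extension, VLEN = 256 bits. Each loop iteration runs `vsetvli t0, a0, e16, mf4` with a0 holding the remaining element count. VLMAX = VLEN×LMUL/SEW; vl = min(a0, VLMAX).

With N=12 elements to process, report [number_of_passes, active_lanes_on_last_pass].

VLMAX = VLEN×LMUL/SEW = 256×1/4/16 = 4
12 elements at 4/iter → 3 passes, remainder 4 on the last

[iterations, last_vl] = [3, 4]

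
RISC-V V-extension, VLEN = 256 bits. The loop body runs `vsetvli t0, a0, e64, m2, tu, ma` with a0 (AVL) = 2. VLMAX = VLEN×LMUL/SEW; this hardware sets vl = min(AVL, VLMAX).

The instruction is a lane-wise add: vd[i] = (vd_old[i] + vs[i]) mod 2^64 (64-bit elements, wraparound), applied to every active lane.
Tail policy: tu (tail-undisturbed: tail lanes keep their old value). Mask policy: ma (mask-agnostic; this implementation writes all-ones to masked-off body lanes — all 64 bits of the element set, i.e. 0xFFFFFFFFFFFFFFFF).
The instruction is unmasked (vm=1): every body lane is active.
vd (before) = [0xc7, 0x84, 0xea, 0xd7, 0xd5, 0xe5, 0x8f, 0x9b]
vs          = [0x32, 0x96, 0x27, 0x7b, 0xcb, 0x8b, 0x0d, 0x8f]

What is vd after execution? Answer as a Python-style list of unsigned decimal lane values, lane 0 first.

vd = [249, 282, 234, 215, 213, 229, 143, 155]

VLMAX = (256 × 2) / 64 = 8 lanes
vl = min(AVL, VLMAX) = min(2, 8) = 2
[0] add(0xc7,0x32) = 0xf9
[1] add(0x84,0x96) = 0x11a
[2] tail/keep = 0xea
[3] tail/keep = 0xd7
[4] tail/keep = 0xd5
[5] tail/keep = 0xe5
[6] tail/keep = 0x8f
[7] tail/keep = 0x9b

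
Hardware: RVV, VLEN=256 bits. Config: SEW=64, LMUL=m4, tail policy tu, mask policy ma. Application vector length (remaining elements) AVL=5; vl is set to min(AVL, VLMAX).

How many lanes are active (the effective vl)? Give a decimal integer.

lanes per group: 256·4/64 = 16
vl = min(AVL, VLMAX) = min(5, 16) = 5

vl = 5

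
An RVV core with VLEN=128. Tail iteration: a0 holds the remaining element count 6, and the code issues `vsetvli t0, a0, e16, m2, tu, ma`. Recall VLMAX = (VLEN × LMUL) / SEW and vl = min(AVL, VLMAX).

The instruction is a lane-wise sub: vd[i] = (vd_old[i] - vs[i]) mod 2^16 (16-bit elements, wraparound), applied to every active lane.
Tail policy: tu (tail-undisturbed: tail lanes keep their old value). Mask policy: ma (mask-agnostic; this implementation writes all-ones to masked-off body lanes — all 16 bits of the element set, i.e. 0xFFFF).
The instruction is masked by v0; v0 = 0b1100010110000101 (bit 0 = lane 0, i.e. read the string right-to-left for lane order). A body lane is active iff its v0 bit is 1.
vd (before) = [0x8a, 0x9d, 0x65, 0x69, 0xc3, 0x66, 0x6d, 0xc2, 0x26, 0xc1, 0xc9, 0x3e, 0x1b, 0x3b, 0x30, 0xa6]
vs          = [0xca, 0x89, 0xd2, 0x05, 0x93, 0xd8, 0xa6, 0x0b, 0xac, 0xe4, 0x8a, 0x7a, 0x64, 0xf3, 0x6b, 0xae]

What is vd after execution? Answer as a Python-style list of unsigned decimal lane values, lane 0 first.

lanes per group: 128·2/16 = 16
vl ← min(6, 16) = 6
  i=0: sub(0x8a,0xca) → 65472
  i=1: mask-off/ones → 65535
  i=2: sub(0x65,0xd2) → 65427
  i=3: mask-off/ones → 65535
  i=4: mask-off/ones → 65535
  i=5: mask-off/ones → 65535
  i=6: tail/keep → 109
  i=7: tail/keep → 194
  i=8: tail/keep → 38
  i=9: tail/keep → 193
  i=10: tail/keep → 201
  i=11: tail/keep → 62
  i=12: tail/keep → 27
  i=13: tail/keep → 59
  i=14: tail/keep → 48
  i=15: tail/keep → 166

vd = [65472, 65535, 65427, 65535, 65535, 65535, 109, 194, 38, 193, 201, 62, 27, 59, 48, 166]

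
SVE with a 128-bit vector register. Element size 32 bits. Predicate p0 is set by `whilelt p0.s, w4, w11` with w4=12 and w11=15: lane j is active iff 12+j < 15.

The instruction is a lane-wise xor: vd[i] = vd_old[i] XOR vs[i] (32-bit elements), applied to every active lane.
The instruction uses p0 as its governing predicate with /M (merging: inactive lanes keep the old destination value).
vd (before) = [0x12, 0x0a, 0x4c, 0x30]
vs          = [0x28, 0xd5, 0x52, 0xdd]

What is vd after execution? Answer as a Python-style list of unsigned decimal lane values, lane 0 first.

vd = [58, 223, 30, 48]

128-bit reg / 32-bit elem → 4 lanes
p0[j] = (12+j < 15); true for j=0..2 → 3 lanes set
  i=0: xor(0x12,0x28) → 58
  i=1: xor(0x0a,0xd5) → 223
  i=2: xor(0x4c,0x52) → 30
  i=3: tail/keep → 48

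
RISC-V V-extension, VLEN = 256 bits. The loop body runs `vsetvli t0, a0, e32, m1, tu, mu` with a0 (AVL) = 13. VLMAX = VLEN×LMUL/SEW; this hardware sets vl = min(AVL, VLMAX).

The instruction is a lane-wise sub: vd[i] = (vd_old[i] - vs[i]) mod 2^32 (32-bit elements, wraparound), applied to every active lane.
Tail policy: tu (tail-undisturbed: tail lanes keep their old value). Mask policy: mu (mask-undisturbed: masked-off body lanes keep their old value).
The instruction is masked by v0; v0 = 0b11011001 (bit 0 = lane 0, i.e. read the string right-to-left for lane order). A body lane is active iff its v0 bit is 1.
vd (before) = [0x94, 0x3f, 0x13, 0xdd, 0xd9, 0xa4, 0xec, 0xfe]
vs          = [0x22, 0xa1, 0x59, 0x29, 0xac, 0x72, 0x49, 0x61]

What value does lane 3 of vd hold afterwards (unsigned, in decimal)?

vd[3] = 180

lanes per group: 256·1/32 = 8
AVL=13 > VLMAX=8, so vl = 8
vd[0] sub(0x94,0x22) -> 0x72
vd[1] mask-off/keep -> 0x3f
vd[2] mask-off/keep -> 0x13
vd[3] sub(0xdd,0x29) -> 0xb4
vd[4] sub(0xd9,0xac) -> 0x2d
vd[5] mask-off/keep -> 0xa4
vd[6] sub(0xec,0x49) -> 0xa3
vd[7] sub(0xfe,0x61) -> 0x9d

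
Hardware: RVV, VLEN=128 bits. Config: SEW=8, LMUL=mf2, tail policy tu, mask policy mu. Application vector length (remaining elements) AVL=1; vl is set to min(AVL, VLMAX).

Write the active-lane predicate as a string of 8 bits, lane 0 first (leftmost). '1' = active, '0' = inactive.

predicate = 10000000

VLMAX = VLEN×LMUL/SEW = 128×1/2/8 = 8
AVL=1 ≤ VLMAX=8, so vl = 1
bits (lane 0 leftmost): 10000000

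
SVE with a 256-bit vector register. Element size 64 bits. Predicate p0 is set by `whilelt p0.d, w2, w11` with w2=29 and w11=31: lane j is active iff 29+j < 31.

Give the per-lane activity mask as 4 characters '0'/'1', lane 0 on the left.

predicate = 1100

lane count: 256 div 64 = 4
whilelt: lane j active iff 29+j < 31 → j < 2 → 2 active
bits (lane 0 leftmost): 1100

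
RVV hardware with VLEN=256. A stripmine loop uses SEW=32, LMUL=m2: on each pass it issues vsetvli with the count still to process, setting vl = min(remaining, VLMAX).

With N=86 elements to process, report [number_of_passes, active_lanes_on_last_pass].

lanes per group: 256·2/32 = 16
iterations = ceil(86/16) = 6; final-pass vl = 6

[iterations, last_vl] = [6, 6]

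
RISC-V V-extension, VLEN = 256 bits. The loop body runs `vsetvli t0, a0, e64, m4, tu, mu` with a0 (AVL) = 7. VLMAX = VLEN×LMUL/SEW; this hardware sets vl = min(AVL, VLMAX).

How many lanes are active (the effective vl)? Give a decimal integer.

vl = 7

VLMAX = (256 × 4) / 64 = 16 lanes
vl ← min(7, 16) = 7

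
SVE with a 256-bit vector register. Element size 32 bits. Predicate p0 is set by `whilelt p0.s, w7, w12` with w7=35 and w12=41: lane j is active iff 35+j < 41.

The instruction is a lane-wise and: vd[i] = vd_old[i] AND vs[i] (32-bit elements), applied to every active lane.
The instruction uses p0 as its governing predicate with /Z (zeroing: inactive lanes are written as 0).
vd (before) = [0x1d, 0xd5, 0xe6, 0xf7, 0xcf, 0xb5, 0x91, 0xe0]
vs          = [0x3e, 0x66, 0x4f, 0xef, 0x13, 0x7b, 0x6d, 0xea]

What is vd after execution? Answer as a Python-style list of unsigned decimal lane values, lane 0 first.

vd = [28, 68, 70, 231, 3, 49, 0, 0]

256-bit reg / 32-bit elem → 8 lanes
p0[j] = (35+j < 41); true for j=0..5 → 6 lanes set
[0] and(0x1d,0x3e) = 0x1c
[1] and(0xd5,0x66) = 0x44
[2] and(0xe6,0x4f) = 0x46
[3] and(0xf7,0xef) = 0xe7
[4] and(0xcf,0x13) = 0x03
[5] and(0xb5,0x7b) = 0x31
[6] tail/zero = 0x00
[7] tail/zero = 0x00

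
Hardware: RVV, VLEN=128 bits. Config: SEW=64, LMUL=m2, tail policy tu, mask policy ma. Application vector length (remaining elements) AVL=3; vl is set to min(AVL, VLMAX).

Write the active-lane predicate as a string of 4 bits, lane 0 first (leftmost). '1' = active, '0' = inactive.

lanes per group: 128·2/64 = 4
vl = min(AVL, VLMAX) = min(3, 4) = 3
bits (lane 0 leftmost): 1110

predicate = 1110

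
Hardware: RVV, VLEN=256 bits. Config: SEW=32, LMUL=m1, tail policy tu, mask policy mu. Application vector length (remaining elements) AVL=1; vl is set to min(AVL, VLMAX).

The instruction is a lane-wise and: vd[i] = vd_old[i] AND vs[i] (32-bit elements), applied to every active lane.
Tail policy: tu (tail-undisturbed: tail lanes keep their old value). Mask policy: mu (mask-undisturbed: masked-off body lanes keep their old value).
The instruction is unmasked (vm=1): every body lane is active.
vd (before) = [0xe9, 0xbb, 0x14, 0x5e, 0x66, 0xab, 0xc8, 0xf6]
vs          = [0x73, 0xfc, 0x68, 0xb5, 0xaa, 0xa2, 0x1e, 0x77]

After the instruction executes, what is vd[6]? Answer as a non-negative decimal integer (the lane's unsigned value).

vd[6] = 200

VLMAX = VLEN×LMUL/SEW = 256×1/32 = 8
vl = min(AVL, VLMAX) = min(1, 8) = 1
lane  0: and(0xe9,0x73) ⇒ 0x61
lane  1: tail/keep ⇒ 0xbb
lane  2: tail/keep ⇒ 0x14
lane  3: tail/keep ⇒ 0x5e
lane  4: tail/keep ⇒ 0x66
lane  5: tail/keep ⇒ 0xab
lane  6: tail/keep ⇒ 0xc8
lane  7: tail/keep ⇒ 0xf6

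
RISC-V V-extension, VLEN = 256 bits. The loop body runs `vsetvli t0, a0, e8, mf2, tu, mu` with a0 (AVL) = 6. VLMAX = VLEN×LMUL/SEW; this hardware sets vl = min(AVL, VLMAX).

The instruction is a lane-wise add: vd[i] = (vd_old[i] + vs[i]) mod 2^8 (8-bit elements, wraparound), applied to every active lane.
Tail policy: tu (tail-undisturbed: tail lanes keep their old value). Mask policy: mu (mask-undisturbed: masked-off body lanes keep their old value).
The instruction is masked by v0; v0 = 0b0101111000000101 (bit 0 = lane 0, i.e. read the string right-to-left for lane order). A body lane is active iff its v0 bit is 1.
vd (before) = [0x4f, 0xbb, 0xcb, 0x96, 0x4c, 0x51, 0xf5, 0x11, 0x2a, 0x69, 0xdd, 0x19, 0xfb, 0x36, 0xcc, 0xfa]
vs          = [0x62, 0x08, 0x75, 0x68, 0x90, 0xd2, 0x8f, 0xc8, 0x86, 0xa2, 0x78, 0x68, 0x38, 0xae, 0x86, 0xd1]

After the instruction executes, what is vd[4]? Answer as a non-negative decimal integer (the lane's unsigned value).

vd[4] = 76

lanes per group: 256·1/2/8 = 16
vl = min(AVL, VLMAX) = min(6, 16) = 6
lane  0: add(0x4f,0x62) ⇒ 0xb1
lane  1: mask-off/keep ⇒ 0xbb
lane  2: add(0xcb,0x75) ⇒ 0x40
lane  3: mask-off/keep ⇒ 0x96
lane  4: mask-off/keep ⇒ 0x4c
lane  5: mask-off/keep ⇒ 0x51
lane  6: tail/keep ⇒ 0xf5
lane  7: tail/keep ⇒ 0x11
lane  8: tail/keep ⇒ 0x2a
lane  9: tail/keep ⇒ 0x69
lane 10: tail/keep ⇒ 0xdd
lane 11: tail/keep ⇒ 0x19
lane 12: tail/keep ⇒ 0xfb
lane 13: tail/keep ⇒ 0x36
lane 14: tail/keep ⇒ 0xcc
lane 15: tail/keep ⇒ 0xfa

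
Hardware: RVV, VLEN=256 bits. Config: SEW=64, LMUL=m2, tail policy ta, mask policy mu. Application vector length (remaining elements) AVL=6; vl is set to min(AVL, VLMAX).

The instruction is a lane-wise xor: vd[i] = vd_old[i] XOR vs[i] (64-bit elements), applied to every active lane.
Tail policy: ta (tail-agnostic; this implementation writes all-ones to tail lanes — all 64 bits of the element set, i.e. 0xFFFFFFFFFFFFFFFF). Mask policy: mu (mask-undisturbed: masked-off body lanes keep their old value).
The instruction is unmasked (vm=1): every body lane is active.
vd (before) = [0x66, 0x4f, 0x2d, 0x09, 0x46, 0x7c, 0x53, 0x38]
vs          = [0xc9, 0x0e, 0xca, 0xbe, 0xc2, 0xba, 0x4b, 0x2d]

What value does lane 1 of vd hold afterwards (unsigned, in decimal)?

VLMAX = (256 × 2) / 64 = 8 lanes
AVL=6 ≤ VLMAX=8, so vl = 6
vd[0] xor(0x66,0xc9) -> 0xaf
vd[1] xor(0x4f,0x0e) -> 0x41
vd[2] xor(0x2d,0xca) -> 0xe7
vd[3] xor(0x09,0xbe) -> 0xb7
vd[4] xor(0x46,0xc2) -> 0x84
vd[5] xor(0x7c,0xba) -> 0xc6
vd[6] tail/ones -> 0xffffffffffffffff
vd[7] tail/ones -> 0xffffffffffffffff

vd[1] = 65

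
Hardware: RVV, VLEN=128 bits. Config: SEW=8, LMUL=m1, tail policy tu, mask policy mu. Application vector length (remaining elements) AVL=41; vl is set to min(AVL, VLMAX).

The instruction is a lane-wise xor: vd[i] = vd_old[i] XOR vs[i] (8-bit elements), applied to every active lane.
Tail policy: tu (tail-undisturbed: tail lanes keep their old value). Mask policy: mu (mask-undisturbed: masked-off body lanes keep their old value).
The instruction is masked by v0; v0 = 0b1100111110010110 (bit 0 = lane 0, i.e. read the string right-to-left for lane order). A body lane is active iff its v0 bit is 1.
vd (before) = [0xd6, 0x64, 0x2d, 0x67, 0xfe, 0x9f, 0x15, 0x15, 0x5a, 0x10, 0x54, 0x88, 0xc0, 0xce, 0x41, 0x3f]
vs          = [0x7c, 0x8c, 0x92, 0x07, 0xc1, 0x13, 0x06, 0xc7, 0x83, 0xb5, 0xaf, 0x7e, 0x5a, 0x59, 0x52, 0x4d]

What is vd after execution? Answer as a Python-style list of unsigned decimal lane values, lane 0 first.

vd = [214, 232, 191, 103, 63, 159, 21, 210, 217, 165, 251, 246, 192, 206, 19, 114]

VLMAX = (128 × 1) / 8 = 16 lanes
AVL=41 > VLMAX=16, so vl = 16
  i=0: mask-off/keep → 214
  i=1: xor(0x64,0x8c) → 232
  i=2: xor(0x2d,0x92) → 191
  i=3: mask-off/keep → 103
  i=4: xor(0xfe,0xc1) → 63
  i=5: mask-off/keep → 159
  i=6: mask-off/keep → 21
  i=7: xor(0x15,0xc7) → 210
  i=8: xor(0x5a,0x83) → 217
  i=9: xor(0x10,0xb5) → 165
  i=10: xor(0x54,0xaf) → 251
  i=11: xor(0x88,0x7e) → 246
  i=12: mask-off/keep → 192
  i=13: mask-off/keep → 206
  i=14: xor(0x41,0x52) → 19
  i=15: xor(0x3f,0x4d) → 114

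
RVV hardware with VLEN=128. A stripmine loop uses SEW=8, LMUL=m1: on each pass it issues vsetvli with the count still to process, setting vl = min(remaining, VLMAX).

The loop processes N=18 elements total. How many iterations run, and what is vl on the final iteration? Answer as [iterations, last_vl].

VLMAX = VLEN×LMUL/SEW = 128×1/8 = 16
18 elements at 16/iter → 2 passes, remainder 2 on the last

[iterations, last_vl] = [2, 2]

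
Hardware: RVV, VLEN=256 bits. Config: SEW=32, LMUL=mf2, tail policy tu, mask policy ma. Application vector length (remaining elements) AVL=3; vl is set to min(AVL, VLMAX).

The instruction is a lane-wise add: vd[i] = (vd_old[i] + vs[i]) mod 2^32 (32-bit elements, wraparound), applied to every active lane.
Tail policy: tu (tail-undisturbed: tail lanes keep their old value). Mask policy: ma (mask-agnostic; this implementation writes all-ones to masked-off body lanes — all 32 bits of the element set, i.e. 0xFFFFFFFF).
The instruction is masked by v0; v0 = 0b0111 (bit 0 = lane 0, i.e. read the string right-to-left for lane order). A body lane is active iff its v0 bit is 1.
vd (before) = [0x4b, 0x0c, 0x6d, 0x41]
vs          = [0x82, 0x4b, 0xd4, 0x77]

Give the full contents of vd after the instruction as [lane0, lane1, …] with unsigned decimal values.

vd = [205, 87, 321, 65]

VLMAX = VLEN×LMUL/SEW = 256×1/2/32 = 4
vl = min(AVL, VLMAX) = min(3, 4) = 3
  i=0: add(0x4b,0x82) → 205
  i=1: add(0x0c,0x4b) → 87
  i=2: add(0x6d,0xd4) → 321
  i=3: tail/keep → 65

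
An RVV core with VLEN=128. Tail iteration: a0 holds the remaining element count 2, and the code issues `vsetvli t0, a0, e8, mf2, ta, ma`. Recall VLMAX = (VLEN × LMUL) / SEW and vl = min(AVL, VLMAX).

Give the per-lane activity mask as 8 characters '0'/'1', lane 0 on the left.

lanes per group: 128·1/2/8 = 8
AVL=2 ≤ VLMAX=8, so vl = 2
bits (lane 0 leftmost): 11000000

predicate = 11000000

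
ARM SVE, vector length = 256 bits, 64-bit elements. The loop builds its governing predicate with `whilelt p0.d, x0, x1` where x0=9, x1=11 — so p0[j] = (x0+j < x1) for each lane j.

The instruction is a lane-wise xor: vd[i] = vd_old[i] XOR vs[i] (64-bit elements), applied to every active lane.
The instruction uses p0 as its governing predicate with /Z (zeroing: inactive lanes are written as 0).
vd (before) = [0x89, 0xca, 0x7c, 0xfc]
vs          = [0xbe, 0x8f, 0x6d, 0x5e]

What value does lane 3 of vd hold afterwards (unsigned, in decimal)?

vd[3] = 0

lane count: 256 div 64 = 4
whilelt: lane j active iff 9+j < 11 → j < 2 → 2 active
  i=0: xor(0x89,0xbe) → 55
  i=1: xor(0xca,0x8f) → 69
  i=2: tail/zero → 0
  i=3: tail/zero → 0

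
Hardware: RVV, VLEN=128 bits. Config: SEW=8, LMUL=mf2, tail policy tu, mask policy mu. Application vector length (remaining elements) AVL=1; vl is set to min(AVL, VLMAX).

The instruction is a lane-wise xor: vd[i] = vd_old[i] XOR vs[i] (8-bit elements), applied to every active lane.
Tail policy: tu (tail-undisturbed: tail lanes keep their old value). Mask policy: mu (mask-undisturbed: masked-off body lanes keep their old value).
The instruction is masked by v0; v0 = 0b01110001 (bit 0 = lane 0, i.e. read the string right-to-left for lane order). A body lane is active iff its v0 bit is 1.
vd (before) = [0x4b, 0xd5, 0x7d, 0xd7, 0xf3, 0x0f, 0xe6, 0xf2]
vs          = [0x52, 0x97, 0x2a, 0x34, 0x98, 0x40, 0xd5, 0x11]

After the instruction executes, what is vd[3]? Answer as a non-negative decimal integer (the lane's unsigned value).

VLMAX = VLEN×LMUL/SEW = 128×1/2/8 = 8
AVL=1 ≤ VLMAX=8, so vl = 1
vd[0] xor(0x4b,0x52) -> 0x19
vd[1] tail/keep -> 0xd5
vd[2] tail/keep -> 0x7d
vd[3] tail/keep -> 0xd7
vd[4] tail/keep -> 0xf3
vd[5] tail/keep -> 0x0f
vd[6] tail/keep -> 0xe6
vd[7] tail/keep -> 0xf2

vd[3] = 215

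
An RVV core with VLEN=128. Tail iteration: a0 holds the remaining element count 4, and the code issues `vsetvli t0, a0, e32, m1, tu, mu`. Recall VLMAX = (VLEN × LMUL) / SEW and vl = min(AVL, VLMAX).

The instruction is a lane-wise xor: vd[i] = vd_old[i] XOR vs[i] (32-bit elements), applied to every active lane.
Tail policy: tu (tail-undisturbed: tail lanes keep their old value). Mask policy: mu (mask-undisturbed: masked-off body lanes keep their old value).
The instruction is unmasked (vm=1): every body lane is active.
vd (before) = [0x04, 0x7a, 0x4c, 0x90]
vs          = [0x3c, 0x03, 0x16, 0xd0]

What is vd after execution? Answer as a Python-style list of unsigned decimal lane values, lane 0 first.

vd = [56, 121, 90, 64]

lanes per group: 128·1/32 = 4
vl ← min(4, 4) = 4
lane  0: xor(0x04,0x3c) ⇒ 0x38
lane  1: xor(0x7a,0x03) ⇒ 0x79
lane  2: xor(0x4c,0x16) ⇒ 0x5a
lane  3: xor(0x90,0xd0) ⇒ 0x40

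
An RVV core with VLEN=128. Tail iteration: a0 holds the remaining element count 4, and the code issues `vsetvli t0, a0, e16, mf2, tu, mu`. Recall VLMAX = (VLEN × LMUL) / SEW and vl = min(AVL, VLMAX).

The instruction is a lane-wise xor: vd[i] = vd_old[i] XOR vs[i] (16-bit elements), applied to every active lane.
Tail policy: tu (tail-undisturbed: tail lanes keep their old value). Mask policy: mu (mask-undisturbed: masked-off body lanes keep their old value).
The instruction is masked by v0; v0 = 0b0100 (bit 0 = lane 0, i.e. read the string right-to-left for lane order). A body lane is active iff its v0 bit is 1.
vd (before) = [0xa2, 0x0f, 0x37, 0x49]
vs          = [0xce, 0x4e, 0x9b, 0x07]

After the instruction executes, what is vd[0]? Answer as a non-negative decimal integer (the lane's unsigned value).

VLMAX = VLEN×LMUL/SEW = 128×1/2/16 = 4
vl ← min(4, 4) = 4
  i=0: mask-off/keep → 162
  i=1: mask-off/keep → 15
  i=2: xor(0x37,0x9b) → 172
  i=3: mask-off/keep → 73

vd[0] = 162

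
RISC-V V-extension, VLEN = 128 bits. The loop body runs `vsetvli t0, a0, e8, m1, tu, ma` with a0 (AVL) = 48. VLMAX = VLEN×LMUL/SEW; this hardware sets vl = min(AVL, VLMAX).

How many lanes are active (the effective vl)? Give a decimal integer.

vl = 16

VLMAX = VLEN×LMUL/SEW = 128×1/8 = 16
AVL=48 > VLMAX=16, so vl = 16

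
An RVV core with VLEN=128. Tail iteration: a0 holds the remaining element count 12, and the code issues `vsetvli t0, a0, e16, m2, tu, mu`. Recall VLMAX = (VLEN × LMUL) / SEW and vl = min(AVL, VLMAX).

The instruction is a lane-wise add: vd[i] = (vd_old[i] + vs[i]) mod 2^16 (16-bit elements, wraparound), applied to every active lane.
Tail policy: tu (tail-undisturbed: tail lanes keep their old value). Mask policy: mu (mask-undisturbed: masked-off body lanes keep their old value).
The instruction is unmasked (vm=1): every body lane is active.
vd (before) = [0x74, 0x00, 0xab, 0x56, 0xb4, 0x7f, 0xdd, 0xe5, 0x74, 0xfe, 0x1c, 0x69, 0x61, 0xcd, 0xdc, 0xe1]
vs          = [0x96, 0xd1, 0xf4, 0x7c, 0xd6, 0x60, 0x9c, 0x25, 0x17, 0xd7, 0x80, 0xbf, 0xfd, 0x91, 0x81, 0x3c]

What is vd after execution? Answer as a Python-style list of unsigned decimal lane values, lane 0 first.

VLMAX = VLEN×LMUL/SEW = 128×2/16 = 16
vl ← min(12, 16) = 12
[0] add(0x74,0x96) = 0x10a
[1] add(0x00,0xd1) = 0xd1
[2] add(0xab,0xf4) = 0x19f
[3] add(0x56,0x7c) = 0xd2
[4] add(0xb4,0xd6) = 0x18a
[5] add(0x7f,0x60) = 0xdf
[6] add(0xdd,0x9c) = 0x179
[7] add(0xe5,0x25) = 0x10a
[8] add(0x74,0x17) = 0x8b
[9] add(0xfe,0xd7) = 0x1d5
[10] add(0x1c,0x80) = 0x9c
[11] add(0x69,0xbf) = 0x128
[12] tail/keep = 0x61
[13] tail/keep = 0xcd
[14] tail/keep = 0xdc
[15] tail/keep = 0xe1

vd = [266, 209, 415, 210, 394, 223, 377, 266, 139, 469, 156, 296, 97, 205, 220, 225]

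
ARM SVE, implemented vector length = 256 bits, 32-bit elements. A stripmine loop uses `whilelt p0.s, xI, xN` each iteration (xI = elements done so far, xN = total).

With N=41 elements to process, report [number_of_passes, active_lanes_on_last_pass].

256-bit reg / 32-bit elem → 8 lanes
N=41: ⌈41/8⌉ = 6 iters; last vl = 41 − 5×8 = 1

[iterations, last_vl] = [6, 1]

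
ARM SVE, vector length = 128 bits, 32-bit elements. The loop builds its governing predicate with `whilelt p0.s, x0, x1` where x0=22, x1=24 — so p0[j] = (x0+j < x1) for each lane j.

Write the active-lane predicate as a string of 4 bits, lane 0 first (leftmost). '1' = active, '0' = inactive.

lane count: 128 div 32 = 4
active while 22+j < 24, i.e. j ∈ [0,2) capped at 4 ⇒ 2
bits (lane 0 leftmost): 1100

predicate = 1100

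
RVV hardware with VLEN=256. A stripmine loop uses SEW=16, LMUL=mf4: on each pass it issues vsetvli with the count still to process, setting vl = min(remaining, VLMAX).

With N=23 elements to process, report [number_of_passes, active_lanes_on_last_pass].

[iterations, last_vl] = [6, 3]

lanes per group: 256·1/4/16 = 4
23 elements at 4/iter → 6 passes, remainder 3 on the last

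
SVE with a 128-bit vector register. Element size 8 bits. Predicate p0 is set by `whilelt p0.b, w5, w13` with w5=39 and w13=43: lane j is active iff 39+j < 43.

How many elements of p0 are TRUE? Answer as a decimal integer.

lane count: 128 div 8 = 16
active while 39+j < 43, i.e. j ∈ [0,4) capped at 16 ⇒ 4

vl = 4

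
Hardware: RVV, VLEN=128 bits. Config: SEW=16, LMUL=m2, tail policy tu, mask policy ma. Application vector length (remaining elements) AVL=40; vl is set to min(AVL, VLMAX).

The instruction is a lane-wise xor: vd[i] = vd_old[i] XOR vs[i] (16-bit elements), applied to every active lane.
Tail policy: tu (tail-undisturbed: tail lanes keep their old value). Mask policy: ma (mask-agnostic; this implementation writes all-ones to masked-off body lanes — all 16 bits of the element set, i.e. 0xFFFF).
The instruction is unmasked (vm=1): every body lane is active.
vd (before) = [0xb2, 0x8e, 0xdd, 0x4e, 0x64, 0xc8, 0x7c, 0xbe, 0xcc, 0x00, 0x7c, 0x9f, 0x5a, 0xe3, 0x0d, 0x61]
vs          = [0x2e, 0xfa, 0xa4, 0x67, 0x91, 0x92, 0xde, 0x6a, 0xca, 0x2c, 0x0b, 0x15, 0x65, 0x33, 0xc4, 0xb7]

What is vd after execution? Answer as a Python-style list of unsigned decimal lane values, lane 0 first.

vd = [156, 116, 121, 41, 245, 90, 162, 212, 6, 44, 119, 138, 63, 208, 201, 214]

VLMAX = VLEN×LMUL/SEW = 128×2/16 = 16
vl ← min(40, 16) = 16
vd[0] xor(0xb2,0x2e) -> 0x9c
vd[1] xor(0x8e,0xfa) -> 0x74
vd[2] xor(0xdd,0xa4) -> 0x79
vd[3] xor(0x4e,0x67) -> 0x29
vd[4] xor(0x64,0x91) -> 0xf5
vd[5] xor(0xc8,0x92) -> 0x5a
vd[6] xor(0x7c,0xde) -> 0xa2
vd[7] xor(0xbe,0x6a) -> 0xd4
vd[8] xor(0xcc,0xca) -> 0x06
vd[9] xor(0x00,0x2c) -> 0x2c
vd[10] xor(0x7c,0x0b) -> 0x77
vd[11] xor(0x9f,0x15) -> 0x8a
vd[12] xor(0x5a,0x65) -> 0x3f
vd[13] xor(0xe3,0x33) -> 0xd0
vd[14] xor(0x0d,0xc4) -> 0xc9
vd[15] xor(0x61,0xb7) -> 0xd6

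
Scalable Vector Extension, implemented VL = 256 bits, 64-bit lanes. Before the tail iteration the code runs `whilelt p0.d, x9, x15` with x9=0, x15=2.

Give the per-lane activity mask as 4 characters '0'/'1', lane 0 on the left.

predicate = 1100

register lanes = 256/64 = 4
p0[j] = (0+j < 2); true for j=0..1 → 2 lanes set
bits (lane 0 leftmost): 1100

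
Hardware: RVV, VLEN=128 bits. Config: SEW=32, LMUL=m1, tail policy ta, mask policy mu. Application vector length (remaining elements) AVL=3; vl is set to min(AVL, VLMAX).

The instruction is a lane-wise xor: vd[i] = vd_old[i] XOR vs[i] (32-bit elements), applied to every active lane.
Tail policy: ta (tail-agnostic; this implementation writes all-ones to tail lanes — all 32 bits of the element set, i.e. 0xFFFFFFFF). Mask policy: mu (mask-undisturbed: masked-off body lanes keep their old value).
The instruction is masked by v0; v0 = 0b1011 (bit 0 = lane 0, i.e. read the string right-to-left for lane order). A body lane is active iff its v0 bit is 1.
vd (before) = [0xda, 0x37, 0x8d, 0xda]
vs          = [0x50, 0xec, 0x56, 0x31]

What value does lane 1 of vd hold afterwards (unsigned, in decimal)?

vd[1] = 219

VLMAX = (128 × 1) / 32 = 4 lanes
vl ← min(3, 4) = 3
[0] xor(0xda,0x50) = 0x8a
[1] xor(0x37,0xec) = 0xdb
[2] mask-off/keep = 0x8d
[3] tail/ones = 0xffffffff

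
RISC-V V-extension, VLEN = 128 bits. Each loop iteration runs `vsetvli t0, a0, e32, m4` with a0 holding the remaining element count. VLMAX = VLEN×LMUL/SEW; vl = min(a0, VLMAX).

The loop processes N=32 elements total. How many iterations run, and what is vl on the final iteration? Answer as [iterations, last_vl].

lanes per group: 128·4/32 = 16
N=32: ⌈32/16⌉ = 2 iters; last vl = 32 − 1×16 = 16

[iterations, last_vl] = [2, 16]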